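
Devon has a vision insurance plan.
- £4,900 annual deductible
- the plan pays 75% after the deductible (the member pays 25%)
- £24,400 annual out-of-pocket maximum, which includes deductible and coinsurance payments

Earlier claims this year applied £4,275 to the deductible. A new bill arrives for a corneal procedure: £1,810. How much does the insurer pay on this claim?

£888.75

Deductible still to meet: £4,900 − £4,275 = £625.
The remaining £1,185 (= £1,810 − £625) moves to coinsurance.
25% of £1,185 = £296.25 falls to the member.
So the member owes £625 + £296.25 = £921.25 before any cap.
Year-to-date out-of-pocket becomes £4,275 + £921.25 = £5,196.25, still under the £24,400 maximum, so no cap applies.
Insurer pays the balance: £1,810 − £921.25 = £888.75.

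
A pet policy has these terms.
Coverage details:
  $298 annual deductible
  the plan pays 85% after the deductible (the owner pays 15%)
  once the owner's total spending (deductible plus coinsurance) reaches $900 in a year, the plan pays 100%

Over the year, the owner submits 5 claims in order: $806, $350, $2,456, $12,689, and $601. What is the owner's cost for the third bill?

$368.40

Claim 1 — $806: $298 to deductible, leaving $508; 15% of $508 = $76.20. Owner owes $374.20 (running OOP $374.20).
Claim 2 — $350: deductible met; 15% of $350 = $52.50. Owner owes $52.50 (running OOP $426.70).
Claim 3 — $2,456: 15% coinsurance on $2,456 = $368.40. Owner pays $368.40; OOP now $795.10.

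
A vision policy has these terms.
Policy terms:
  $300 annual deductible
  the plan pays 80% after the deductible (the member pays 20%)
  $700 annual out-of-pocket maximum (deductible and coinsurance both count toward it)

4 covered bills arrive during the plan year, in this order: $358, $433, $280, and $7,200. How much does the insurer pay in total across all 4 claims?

$7,571

Claim 1 — $358: $300 to deductible, leaving $58; 20% of $58 = $11.60. Member pays $311.60; OOP now $311.60. Insurer: $358 − $311.60 = $46.40.
Claim 2 — $433: 20% coinsurance on $433 = $86.60. Member owes $86.60 (running OOP $398.20). Insurer: $433 − $86.60 = $346.40.
Claim 3 — $280: deductible met; 20% of $280 = $56. Member owes $56 (running OOP $454.20). Insurer: $280 − $56 = $224.
Claim 4 — $7,200: deductible met; 20% of $7,200 = $1,440. Adding that to $454.20 gives $1,894.20, past the $700 cap; member pays only $700 − $454.20 = $245.80. Insurer: $7,200 − $245.80 = $6,954.20.
Insurer total = bills − member's total = $8,271 − $700 = $7,571.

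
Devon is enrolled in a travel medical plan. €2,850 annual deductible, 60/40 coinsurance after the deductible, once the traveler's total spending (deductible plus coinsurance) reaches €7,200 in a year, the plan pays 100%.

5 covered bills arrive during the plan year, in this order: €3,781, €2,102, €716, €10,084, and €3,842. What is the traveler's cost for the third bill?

#1 (€3,781): €2,850 to deductible, leaving €931; 40% of €931 = €372.40. Traveler owes €3,222.40 (running OOP €3,222.40).
#2 (€2,102): deductible already satisfied, so traveler's share is 40% × €2,102 = €840.80. Traveler pays €840.80; OOP now €4,063.20.
#3 (€716): 40% coinsurance on €716 = €286.40. Cost to traveler: €286.40. OOP to date €4,349.60.

€286.40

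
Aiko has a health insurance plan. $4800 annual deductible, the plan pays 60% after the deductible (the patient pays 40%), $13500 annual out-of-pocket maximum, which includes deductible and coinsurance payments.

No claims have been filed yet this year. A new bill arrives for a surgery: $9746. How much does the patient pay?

Deductible not yet touched, so the first $4800 of the bill goes to the deductible.
After the $4800 deductible portion, $9746 − $4800 = $4946 is subject to coinsurance.
Patient's 40% share of $4946 is $1978.40.
That puts the patient's cost at $4800 + $1978.40 = $6778.40 before any cap.
Total out-of-pocket so far would be $0 + $6778.40 = $6778.40, below the $13500 cap — no reduction.

$6778.40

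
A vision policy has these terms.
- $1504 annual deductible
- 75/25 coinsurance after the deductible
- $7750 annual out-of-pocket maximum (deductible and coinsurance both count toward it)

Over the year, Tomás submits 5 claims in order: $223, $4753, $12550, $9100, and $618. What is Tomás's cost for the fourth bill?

Claim 1 ($223): entire amount goes to the deductible. Cost to member: $223. OOP to date $223.
Claim 2 ($4753): deductible takes $1281, $3472 remains; member's 25% is $868. Cost to member: $2149. OOP to date $2372.
Claim 3 ($12550): deductible already satisfied, so member's share is 25% × $12550 = $3137.50. Member owes $3137.50 (running OOP $5509.50).
Claim 4 ($9100): deductible met; 25% of $9100 = $2275. Adding that to $5509.50 gives $7784.50, past the $7750 cap; member pays only $7750 − $5509.50 = $2240.50.

$2240.50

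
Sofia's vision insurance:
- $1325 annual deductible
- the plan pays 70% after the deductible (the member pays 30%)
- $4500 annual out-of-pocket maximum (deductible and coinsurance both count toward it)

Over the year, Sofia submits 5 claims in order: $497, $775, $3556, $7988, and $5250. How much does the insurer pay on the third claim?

Claim 1 — $497: entire amount goes to the deductible. Member owes $497 (running OOP $497). Plan pays $497 − $497 = $0.
Claim 2 — $775: entire amount goes to the deductible. Member owes $775 (running OOP $1272). Plan pays $775 − $775 = $0.
Claim 3 — $3556: deductible takes $53, $3503 remains; member's 30% is $1050.90. Member owes $1103.90 (running OOP $2375.90). Insurer: $3556 − $1103.90 = $2452.10.

$2452.10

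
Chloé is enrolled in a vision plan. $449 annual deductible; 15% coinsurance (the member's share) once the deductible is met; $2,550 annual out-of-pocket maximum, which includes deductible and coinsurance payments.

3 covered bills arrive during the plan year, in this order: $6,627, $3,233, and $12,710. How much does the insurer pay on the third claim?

Bill 1, $6,627: deductible takes $449, $6,178 remains; member's 15% is $926.70. Member owes $1,375.70 (running OOP $1,375.70). Plan pays $6,627 − $1,375.70 = $5,251.30.
Bill 2, $3,233: deductible met; 15% of $3,233 = $484.95. Member pays $484.95; OOP now $1,860.65. Insurer: $3,233 − $484.95 = $2,748.05.
Bill 3, $12,710: deductible met; 15% of $12,710 = $1,906.50. OOP would hit $3,767.15 > $2,550, so the cap limits the member to $2,550 − $1,860.65 = $689.35. Plan pays $12,710 − $689.35 = $12,020.65.

$12,020.65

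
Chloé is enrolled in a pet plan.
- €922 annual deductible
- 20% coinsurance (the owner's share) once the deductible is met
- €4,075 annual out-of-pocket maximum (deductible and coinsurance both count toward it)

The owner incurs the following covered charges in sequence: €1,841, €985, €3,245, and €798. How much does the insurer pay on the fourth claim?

€638.40

#1 (€1,841): €922 finishes the deductible; €919 goes to coinsurance; coinsurance €919 × 20% = €183.80. Owner owes €1,105.80 (running OOP €1,105.80). Plan pays €1,841 − €1,105.80 = €735.20.
#2 (€985): 20% coinsurance on €985 = €197. Owner pays €197; OOP now €1,302.80. Insurer: €985 − €197 = €788.
#3 (€3,245): 20% coinsurance on €3,245 = €649. Owner owes €649 (running OOP €1,951.80). Plan pays €3,245 − €649 = €2,596.
#4 (€798): deductible already satisfied, so owner's share is 20% × €798 = €159.60. Cost to owner: €159.60. OOP to date €2,111.40. Insurer: €798 − €159.60 = €638.40.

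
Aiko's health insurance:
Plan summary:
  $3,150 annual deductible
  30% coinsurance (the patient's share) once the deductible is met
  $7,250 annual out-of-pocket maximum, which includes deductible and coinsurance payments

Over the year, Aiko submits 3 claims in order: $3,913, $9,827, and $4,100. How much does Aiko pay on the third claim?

Claim 1 — $3,913: $3,150 finishes the deductible; $763 goes to coinsurance; 30% of $763 = $228.90. Patient owes $3,378.90 (running OOP $3,378.90).
Claim 2 — $9,827: deductible already satisfied, so patient's share is 30% × $9,827 = $2,948.10. Patient owes $2,948.10 (running OOP $6,327).
Claim 3 — $4,100: deductible already satisfied, so patient's share is 30% × $4,100 = $1,230. OOP would hit $7,557 > $7,250, so the cap limits the patient to $7,250 − $6,327 = $923.

$923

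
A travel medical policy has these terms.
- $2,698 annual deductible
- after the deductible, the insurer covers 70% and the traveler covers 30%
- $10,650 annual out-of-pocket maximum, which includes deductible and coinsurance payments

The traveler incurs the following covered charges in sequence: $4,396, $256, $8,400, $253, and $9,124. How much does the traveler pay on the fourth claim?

$75.90

Bill 1, $4,396: $2,698 finishes the deductible; $1,698 goes to coinsurance; coinsurance $1,698 × 30% = $509.40. Traveler pays $3,207.40; OOP now $3,207.40.
Bill 2, $256: deductible already satisfied, so traveler's share is 30% × $256 = $76.80. Traveler pays $76.80; OOP now $3,284.20.
Bill 3, $8,400: deductible met; 30% of $8,400 = $2,520. Cost to traveler: $2,520. OOP to date $5,804.20.
Bill 4, $253: 30% coinsurance on $253 = $75.90. Traveler owes $75.90 (running OOP $5,880.10).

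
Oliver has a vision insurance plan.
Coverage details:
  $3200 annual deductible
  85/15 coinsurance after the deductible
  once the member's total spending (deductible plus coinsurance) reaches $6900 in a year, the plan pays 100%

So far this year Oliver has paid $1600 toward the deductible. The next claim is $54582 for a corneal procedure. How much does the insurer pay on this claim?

Deductible still to meet: $3200 − $1600 = $1600.
After the $1600 deductible portion, $54582 − $1600 = $52982 is subject to coinsurance.
Member's 15% share of $52982 is $7947.30.
That puts the member's cost at $1600 + $7947.30 = $9547.30 before any cap.
Year-to-date out-of-pocket would reach $1600 + $9547.30 = $11147.30, above the $6900 maximum, so the member pays only $6900 − $1600 = $5300.
Insurer pays the balance: $54582 − $5300 = $49282.

$49282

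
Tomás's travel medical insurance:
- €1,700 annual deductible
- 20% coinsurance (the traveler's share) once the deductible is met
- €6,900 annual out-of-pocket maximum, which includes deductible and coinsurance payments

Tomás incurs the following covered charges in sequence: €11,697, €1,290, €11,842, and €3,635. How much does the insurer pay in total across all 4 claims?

€21,564

Bill 1, €11,697: €1,700 finishes the deductible; €9,997 goes to coinsurance; 20% of €9,997 = €1,999.40. Traveler owes €3,699.40 (running OOP €3,699.40). Insurer: €11,697 − €3,699.40 = €7,997.60.
Bill 2, €1,290: 20% coinsurance on €1,290 = €258. Traveler pays €258; OOP now €3,957.40. Insurer: €1,290 − €258 = €1,032.
Bill 3, €11,842: deductible met; 20% of €11,842 = €2,368.40. Traveler owes €2,368.40 (running OOP €6,325.80). Plan pays €11,842 − €2,368.40 = €9,473.60.
Bill 4, €3,635: 20% coinsurance on €3,635 = €727. OOP would hit €7,052.80 > €6,900, so the cap limits the traveler to €6,900 − €6,325.80 = €574.20. Plan pays €3,635 − €574.20 = €3,060.80.
Insurer total: €7,997.60 + €1,032 + €9,473.60 + €3,060.80 = €21,564.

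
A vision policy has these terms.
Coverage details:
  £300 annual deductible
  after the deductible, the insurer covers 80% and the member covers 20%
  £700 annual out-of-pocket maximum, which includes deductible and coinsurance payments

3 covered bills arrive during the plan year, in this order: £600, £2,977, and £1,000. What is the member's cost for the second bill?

£340

Bill 1, £600: £300 to deductible, leaving £300; member's 20% is £60. Member pays £360; OOP now £360.
Bill 2, £2,977: 20% coinsurance on £2,977 = £595.40. OOP would hit £955.40 > £700, so the cap limits the member to £700 − £360 = £340.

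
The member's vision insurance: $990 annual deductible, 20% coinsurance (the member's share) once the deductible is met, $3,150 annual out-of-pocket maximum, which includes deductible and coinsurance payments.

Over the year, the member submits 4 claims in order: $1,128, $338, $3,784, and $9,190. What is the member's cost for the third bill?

$756.80

Claim 1 — $1,128: deductible takes $990, $138 remains; member's 20% is $27.60. Cost to member: $1,017.60. OOP to date $1,017.60.
Claim 2 — $338: deductible met; 20% of $338 = $67.60. Member owes $67.60 (running OOP $1,085.20).
Claim 3 — $3,784: deductible met; 20% of $3,784 = $756.80. Cost to member: $756.80. OOP to date $1,842.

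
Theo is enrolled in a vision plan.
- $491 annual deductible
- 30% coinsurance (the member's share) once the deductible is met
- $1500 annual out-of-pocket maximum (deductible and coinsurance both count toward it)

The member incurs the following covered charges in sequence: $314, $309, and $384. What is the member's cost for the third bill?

$115.20

Claim 1 — $314: entire amount goes to the deductible. Cost to member: $314. OOP to date $314.
Claim 2 — $309: deductible takes $177, $132 remains; member's 30% is $39.60. Member pays $216.60; OOP now $530.60.
Claim 3 — $384: 30% coinsurance on $384 = $115.20. Cost to member: $115.20. OOP to date $645.80.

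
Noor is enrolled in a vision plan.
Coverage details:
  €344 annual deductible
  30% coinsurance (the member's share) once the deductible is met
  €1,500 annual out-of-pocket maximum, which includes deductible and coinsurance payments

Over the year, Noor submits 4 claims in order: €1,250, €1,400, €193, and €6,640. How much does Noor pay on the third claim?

€57.90

Claim 1 — €1,250: deductible takes €344, €906 remains; member's 30% is €271.80. Member owes €615.80 (running OOP €615.80).
Claim 2 — €1,400: deductible met; 30% of €1,400 = €420. Member pays €420; OOP now €1,035.80.
Claim 3 — €193: deductible met; 30% of €193 = €57.90. Member owes €57.90 (running OOP €1,093.70).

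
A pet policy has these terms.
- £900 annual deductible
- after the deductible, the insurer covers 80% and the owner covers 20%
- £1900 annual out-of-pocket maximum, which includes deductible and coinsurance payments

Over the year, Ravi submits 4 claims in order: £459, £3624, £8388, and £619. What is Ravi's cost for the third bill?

£363.40

Claim 1 (£459): entire amount goes to the deductible. Cost to owner: £459. OOP to date £459.
Claim 2 (£3624): £441 finishes the deductible; £3183 goes to coinsurance; coinsurance £3183 × 20% = £636.60. Owner owes £1077.60 (running OOP £1536.60).
Claim 3 (£8388): deductible met; 20% of £8388 = £1677.60. That would push OOP to £3214.20, over the £1900 cap, so owner pays £1900 − £1536.60 = £363.40.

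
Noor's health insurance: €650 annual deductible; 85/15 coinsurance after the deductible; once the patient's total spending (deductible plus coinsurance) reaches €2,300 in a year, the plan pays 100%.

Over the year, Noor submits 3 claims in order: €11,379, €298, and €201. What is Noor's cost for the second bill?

Claim 1 (€11,379): €650 finishes the deductible; €10,729 goes to coinsurance; patient's 15% is €1,609.35. Cost to patient: €2,259.35. OOP to date €2,259.35.
Claim 2 (€298): deductible met; 15% of €298 = €44.70. Adding that to €2,259.35 gives €2,304.05, past the €2,300 cap; patient pays only €2,300 − €2,259.35 = €40.65.

€40.65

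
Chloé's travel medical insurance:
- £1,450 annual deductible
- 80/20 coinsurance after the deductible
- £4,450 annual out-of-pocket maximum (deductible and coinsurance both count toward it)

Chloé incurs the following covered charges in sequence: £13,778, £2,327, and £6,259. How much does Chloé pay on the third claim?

£69

Claim 1 (£13,778): £1,450 finishes the deductible; £12,328 goes to coinsurance; 20% of £12,328 = £2,465.60. Traveler pays £3,915.60; OOP now £3,915.60.
Claim 2 (£2,327): deductible met; 20% of £2,327 = £465.40. Cost to traveler: £465.40. OOP to date £4,381.
Claim 3 (£6,259): deductible already satisfied, so traveler's share is 20% × £6,259 = £1,251.80. Adding that to £4,381 gives £5,632.80, past the £4,450 cap; traveler pays only £4,450 − £4,381 = £69.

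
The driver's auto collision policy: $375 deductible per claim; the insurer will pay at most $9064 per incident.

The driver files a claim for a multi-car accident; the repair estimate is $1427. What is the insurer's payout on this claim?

After the deductible, $1427 − $375 = $1052 remains.
$1052 ≤ $9064, so the limit doesn't bind; insurer pays $1052.

$1052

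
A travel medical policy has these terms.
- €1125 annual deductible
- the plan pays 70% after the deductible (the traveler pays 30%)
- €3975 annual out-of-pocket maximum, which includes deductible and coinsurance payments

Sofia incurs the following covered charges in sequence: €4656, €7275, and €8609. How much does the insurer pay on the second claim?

Claim 1 — €4656: €1125 to deductible, leaving €3531; traveler's 30% is €1059.30. Traveler owes €2184.30 (running OOP €2184.30). Insurer: €4656 − €2184.30 = €2471.70.
Claim 2 — €7275: deductible met; 30% of €7275 = €2182.50. OOP would hit €4366.80 > €3975, so the cap limits the traveler to €3975 − €2184.30 = €1790.70. Insurer: €7275 − €1790.70 = €5484.30.

€5484.30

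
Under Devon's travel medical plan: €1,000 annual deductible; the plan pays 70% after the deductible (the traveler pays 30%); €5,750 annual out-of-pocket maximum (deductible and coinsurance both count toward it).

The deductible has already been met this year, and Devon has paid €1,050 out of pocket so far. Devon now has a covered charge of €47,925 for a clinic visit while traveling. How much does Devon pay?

€4,700

The deductible is already satisfied, so the full bill goes to coinsurance.
Coinsurance: €47,925 × 30% = €14,377.50.
Adding €14,377.50 to the €1,050 already spent would give €15,427.50, which exceeds the €5,750 cap; the traveler pays just €5,750 − €1,050 = €4,700.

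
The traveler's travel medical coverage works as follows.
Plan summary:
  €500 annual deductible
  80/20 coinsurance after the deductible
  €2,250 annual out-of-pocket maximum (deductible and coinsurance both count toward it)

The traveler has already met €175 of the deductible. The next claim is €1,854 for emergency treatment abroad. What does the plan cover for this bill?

€175 of the €500 deductible is already met, leaving €325.
That leaves €1,854 − €325 = €1,529 for coinsurance.
Coinsurance: €1,529 × 20% = €305.80.
That puts the traveler's cost at €325 + €305.80 = €630.80 before any cap.
Total out-of-pocket so far would be €175 + €630.80 = €805.80, below the €2,250 cap — no reduction.
Insurer pays the balance: €1,854 − €630.80 = €1,223.20.

€1,223.20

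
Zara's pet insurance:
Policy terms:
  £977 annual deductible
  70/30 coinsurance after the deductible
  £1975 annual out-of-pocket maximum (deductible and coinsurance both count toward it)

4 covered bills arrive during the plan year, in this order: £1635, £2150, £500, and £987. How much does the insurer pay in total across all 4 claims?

£3297

Claim 1 — £1635: £977 finishes the deductible; £658 goes to coinsurance; coinsurance £658 × 30% = £197.40. Owner pays £1174.40; OOP now £1174.40. Insurer: £1635 − £1174.40 = £460.60.
Claim 2 — £2150: 30% coinsurance on £2150 = £645. Owner owes £645 (running OOP £1819.40). Insurer: £2150 − £645 = £1505.
Claim 3 — £500: deductible already satisfied, so owner's share is 30% × £500 = £150. Cost to owner: £150. OOP to date £1969.40. Plan pays £500 − £150 = £350.
Claim 4 — £987: deductible met; 30% of £987 = £296.10. That would push OOP to £2265.50, over the £1975 cap, so owner pays £1975 − £1969.40 = £5.60. Insurer: £987 − £5.60 = £981.40.
Insurer total = bills − owner's total = £5272 − £1975 = £3297.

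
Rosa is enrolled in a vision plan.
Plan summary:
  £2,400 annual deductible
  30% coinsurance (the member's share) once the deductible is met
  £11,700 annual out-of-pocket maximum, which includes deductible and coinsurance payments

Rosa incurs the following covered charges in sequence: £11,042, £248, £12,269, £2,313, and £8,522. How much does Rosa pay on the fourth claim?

£693.90

Bill 1, £11,042: £2,400 finishes the deductible; £8,642 goes to coinsurance; 30% of £8,642 = £2,592.60. Cost to member: £4,992.60. OOP to date £4,992.60.
Bill 2, £248: 30% coinsurance on £248 = £74.40. Cost to member: £74.40. OOP to date £5,067.
Bill 3, £12,269: deductible met; 30% of £12,269 = £3,680.70. Cost to member: £3,680.70. OOP to date £8,747.70.
Bill 4, £2,313: 30% coinsurance on £2,313 = £693.90. Cost to member: £693.90. OOP to date £9,441.60.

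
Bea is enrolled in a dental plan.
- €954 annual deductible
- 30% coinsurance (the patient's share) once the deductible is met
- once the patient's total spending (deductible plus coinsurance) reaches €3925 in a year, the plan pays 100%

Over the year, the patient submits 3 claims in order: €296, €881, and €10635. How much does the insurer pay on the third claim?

Claim 1 (€296): fully absorbed by the deductible. Patient pays €296; OOP now €296. Plan pays €296 − €296 = €0.
Claim 2 (€881): €658 to deductible, leaving €223; patient's 30% is €66.90. Patient pays €724.90; OOP now €1020.90. Plan pays €881 − €724.90 = €156.10.
Claim 3 (€10635): deductible met; 30% of €10635 = €3190.50. Adding that to €1020.90 gives €4211.40, past the €3925 cap; patient pays only €3925 − €1020.90 = €2904.10. Plan pays €10635 − €2904.10 = €7730.90.

€7730.90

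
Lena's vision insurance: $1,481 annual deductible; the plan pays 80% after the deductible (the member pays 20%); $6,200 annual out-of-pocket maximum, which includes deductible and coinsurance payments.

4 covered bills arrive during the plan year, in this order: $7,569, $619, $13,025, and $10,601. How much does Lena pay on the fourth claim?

Claim 1 — $7,569: $1,481 to deductible, leaving $6,088; 20% of $6,088 = $1,217.60. Cost to member: $2,698.60. OOP to date $2,698.60.
Claim 2 — $619: deductible already satisfied, so member's share is 20% × $619 = $123.80. Cost to member: $123.80. OOP to date $2,822.40.
Claim 3 — $13,025: deductible met; 20% of $13,025 = $2,605. Member pays $2,605; OOP now $5,427.40.
Claim 4 — $10,601: 20% coinsurance on $10,601 = $2,120.20. That would push OOP to $7,547.60, over the $6,200 cap, so member pays $6,200 − $5,427.40 = $772.60.

$772.60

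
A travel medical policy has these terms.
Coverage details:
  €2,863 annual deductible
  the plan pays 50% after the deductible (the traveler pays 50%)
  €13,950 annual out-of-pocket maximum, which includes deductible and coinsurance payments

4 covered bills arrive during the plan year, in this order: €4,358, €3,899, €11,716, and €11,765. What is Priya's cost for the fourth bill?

€2,532

Bill 1, €4,358: deductible takes €2,863, €1,495 remains; coinsurance €1,495 × 50% = €747.50. Traveler pays €3,610.50; OOP now €3,610.50.
Bill 2, €3,899: deductible met; 50% of €3,899 = €1,949.50. Cost to traveler: €1,949.50. OOP to date €5,560.
Bill 3, €11,716: deductible already satisfied, so traveler's share is 50% × €11,716 = €5,858. Traveler owes €5,858 (running OOP €11,418).
Bill 4, €11,765: deductible met; 50% of €11,765 = €5,882.50. Adding that to €11,418 gives €17,300.50, past the €13,950 cap; traveler pays only €13,950 − €11,418 = €2,532.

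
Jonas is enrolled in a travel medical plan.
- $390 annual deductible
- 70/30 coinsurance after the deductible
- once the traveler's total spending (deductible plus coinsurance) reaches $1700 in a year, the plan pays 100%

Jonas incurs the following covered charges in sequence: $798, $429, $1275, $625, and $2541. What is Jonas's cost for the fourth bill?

Bill 1, $798: $390 finishes the deductible; $408 goes to coinsurance; 30% of $408 = $122.40. Traveler pays $512.40; OOP now $512.40.
Bill 2, $429: 30% coinsurance on $429 = $128.70. Traveler owes $128.70 (running OOP $641.10).
Bill 3, $1275: deductible already satisfied, so traveler's share is 30% × $1275 = $382.50. Traveler pays $382.50; OOP now $1023.60.
Bill 4, $625: deductible met; 30% of $625 = $187.50. Traveler owes $187.50 (running OOP $1211.10).

$187.50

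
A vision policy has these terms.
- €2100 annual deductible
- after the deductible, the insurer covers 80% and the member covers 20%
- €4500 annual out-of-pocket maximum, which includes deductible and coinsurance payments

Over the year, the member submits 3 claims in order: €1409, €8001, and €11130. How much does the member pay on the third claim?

Claim 1 (€1409): entire amount goes to the deductible. Cost to member: €1409. OOP to date €1409.
Claim 2 (€8001): deductible takes €691, €7310 remains; coinsurance €7310 × 20% = €1462. Member owes €2153 (running OOP €3562).
Claim 3 (€11130): deductible already satisfied, so member's share is 20% × €11130 = €2226. Adding that to €3562 gives €5788, past the €4500 cap; member pays only €4500 − €3562 = €938.

€938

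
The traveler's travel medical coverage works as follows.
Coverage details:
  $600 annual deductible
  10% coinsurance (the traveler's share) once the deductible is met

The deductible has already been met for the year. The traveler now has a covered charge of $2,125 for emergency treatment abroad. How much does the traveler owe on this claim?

$212.50

The deductible is already satisfied, so the full bill goes to coinsurance.
Traveler's 10% share of $2,125 is $212.50.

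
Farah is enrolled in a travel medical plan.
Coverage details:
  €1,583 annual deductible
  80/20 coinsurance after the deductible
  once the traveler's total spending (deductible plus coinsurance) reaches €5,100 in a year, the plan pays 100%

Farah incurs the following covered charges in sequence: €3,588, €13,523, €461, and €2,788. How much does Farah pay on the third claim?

Claim 1 — €3,588: €1,583 to deductible, leaving €2,005; 20% of €2,005 = €401. Cost to traveler: €1,984. OOP to date €1,984.
Claim 2 — €13,523: deductible met; 20% of €13,523 = €2,704.60. Traveler owes €2,704.60 (running OOP €4,688.60).
Claim 3 — €461: 20% coinsurance on €461 = €92.20. Cost to traveler: €92.20. OOP to date €4,780.80.

€92.20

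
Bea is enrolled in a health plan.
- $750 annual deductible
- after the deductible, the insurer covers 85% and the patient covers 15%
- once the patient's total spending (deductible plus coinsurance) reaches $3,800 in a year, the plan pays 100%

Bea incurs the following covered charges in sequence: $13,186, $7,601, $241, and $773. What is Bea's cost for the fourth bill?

Bill 1, $13,186: $750 finishes the deductible; $12,436 goes to coinsurance; 15% of $12,436 = $1,865.40. Patient pays $2,615.40; OOP now $2,615.40.
Bill 2, $7,601: deductible already satisfied, so patient's share is 15% × $7,601 = $1,140.15. Cost to patient: $1,140.15. OOP to date $3,755.55.
Bill 3, $241: deductible already satisfied, so patient's share is 15% × $241 = $36.15. Patient owes $36.15 (running OOP $3,791.70).
Bill 4, $773: deductible already satisfied, so patient's share is 15% × $773 = $115.95. That would push OOP to $3,907.65, over the $3,800 cap, so patient pays $3,800 − $3,791.70 = $8.30.

$8.30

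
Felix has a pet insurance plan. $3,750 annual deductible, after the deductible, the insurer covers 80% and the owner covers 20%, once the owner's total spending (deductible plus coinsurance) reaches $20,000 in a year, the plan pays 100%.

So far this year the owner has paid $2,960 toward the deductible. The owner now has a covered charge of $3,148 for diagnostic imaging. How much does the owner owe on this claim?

Deductible still to meet: $3,750 − $2,960 = $790.
The remaining $2,358 (= $3,148 − $790) moves to coinsurance.
20% of $2,358 = $471.60 falls to the owner.
So the owner owes $790 + $471.60 = $1,261.60 before any cap.
Total out-of-pocket so far would be $2,960 + $1,261.60 = $4,221.60, below the $20,000 cap — no reduction.

$1,261.60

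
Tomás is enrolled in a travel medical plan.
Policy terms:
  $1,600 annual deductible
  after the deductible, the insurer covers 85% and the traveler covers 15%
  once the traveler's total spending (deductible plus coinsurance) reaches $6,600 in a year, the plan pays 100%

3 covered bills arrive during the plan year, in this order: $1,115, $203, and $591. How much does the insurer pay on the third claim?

$262.65

Claim 1 ($1,115): fully absorbed by the deductible. Cost to traveler: $1,115. OOP to date $1,115. Insurer: $1,115 − $1,115 = $0.
Claim 2 ($203): entire amount goes to the deductible. Traveler owes $203 (running OOP $1,318). Plan pays $203 − $203 = $0.
Claim 3 ($591): deductible takes $282, $309 remains; coinsurance $309 × 15% = $46.35. Traveler pays $328.35; OOP now $1,646.35. Plan pays $591 − $328.35 = $262.65.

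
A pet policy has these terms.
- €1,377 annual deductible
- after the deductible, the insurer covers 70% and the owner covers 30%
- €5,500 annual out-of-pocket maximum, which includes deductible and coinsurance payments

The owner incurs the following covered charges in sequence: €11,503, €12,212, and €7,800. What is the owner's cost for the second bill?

€1,085.20

Claim 1 — €11,503: €1,377 finishes the deductible; €10,126 goes to coinsurance; coinsurance €10,126 × 30% = €3,037.80. Owner owes €4,414.80 (running OOP €4,414.80).
Claim 2 — €12,212: deductible already satisfied, so owner's share is 30% × €12,212 = €3,663.60. That would push OOP to €8,078.40, over the €5,500 cap, so owner pays €5,500 − €4,414.80 = €1,085.20.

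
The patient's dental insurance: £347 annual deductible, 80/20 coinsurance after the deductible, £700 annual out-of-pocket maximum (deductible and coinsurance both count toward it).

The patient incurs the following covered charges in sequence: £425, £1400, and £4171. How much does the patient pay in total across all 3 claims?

£700

Claim 1 (£425): £347 to deductible, leaving £78; 20% of £78 = £15.60. Cost to patient: £362.60. OOP to date £362.60.
Claim 2 (£1400): deductible met; 20% of £1400 = £280. Cost to patient: £280. OOP to date £642.60.
Claim 3 (£4171): 20% coinsurance on £4171 = £834.20. That would push OOP to £1476.80, over the £700 cap, so patient pays £700 − £642.60 = £57.40.
Summing the patient's payments: £362.60 + £280 + £57.40 = £700.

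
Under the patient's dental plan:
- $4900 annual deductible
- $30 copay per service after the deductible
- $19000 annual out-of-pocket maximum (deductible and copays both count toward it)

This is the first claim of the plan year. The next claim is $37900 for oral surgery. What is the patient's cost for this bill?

$4930

The full $4900 deductible is still open; $4900 of this bill applies to it.
The remaining $33000 (= $37900 − $4900) moves to the copay.
Copay on this service: $30.
That puts the patient's cost at $4900 + $30 = $4930 before any cap.
Year-to-date out-of-pocket becomes $0 + $4930 = $4930, still under the $19000 maximum, so no cap applies.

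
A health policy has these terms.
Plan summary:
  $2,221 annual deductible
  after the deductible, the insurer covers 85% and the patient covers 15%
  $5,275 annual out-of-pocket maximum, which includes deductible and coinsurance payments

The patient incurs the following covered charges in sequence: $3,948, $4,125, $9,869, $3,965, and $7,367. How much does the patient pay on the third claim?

$1,480.35

Claim 1 ($3,948): $2,221 finishes the deductible; $1,727 goes to coinsurance; 15% of $1,727 = $259.05. Patient pays $2,480.05; OOP now $2,480.05.
Claim 2 ($4,125): 15% coinsurance on $4,125 = $618.75. Cost to patient: $618.75. OOP to date $3,098.80.
Claim 3 ($9,869): 15% coinsurance on $9,869 = $1,480.35. Cost to patient: $1,480.35. OOP to date $4,579.15.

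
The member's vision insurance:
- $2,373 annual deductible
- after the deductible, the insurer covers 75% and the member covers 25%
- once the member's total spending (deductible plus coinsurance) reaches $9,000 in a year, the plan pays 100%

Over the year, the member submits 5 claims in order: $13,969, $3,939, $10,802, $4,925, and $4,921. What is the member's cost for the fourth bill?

#1 ($13,969): deductible takes $2,373, $11,596 remains; 25% of $11,596 = $2,899. Member owes $5,272 (running OOP $5,272).
#2 ($3,939): 25% coinsurance on $3,939 = $984.75. Member owes $984.75 (running OOP $6,256.75).
#3 ($10,802): 25% coinsurance on $10,802 = $2,700.50. Cost to member: $2,700.50. OOP to date $8,957.25.
#4 ($4,925): 25% coinsurance on $4,925 = $1,231.25. OOP would hit $10,188.50 > $9,000, so the cap limits the member to $9,000 − $8,957.25 = $42.75.

$42.75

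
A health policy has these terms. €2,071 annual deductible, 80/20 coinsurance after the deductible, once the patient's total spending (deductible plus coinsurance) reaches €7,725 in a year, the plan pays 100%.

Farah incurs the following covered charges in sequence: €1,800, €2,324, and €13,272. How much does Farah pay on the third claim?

€2,654.40

Bill 1, €1,800: fully absorbed by the deductible. Patient owes €1,800 (running OOP €1,800).
Bill 2, €2,324: deductible takes €271, €2,053 remains; coinsurance €2,053 × 20% = €410.60. Cost to patient: €681.60. OOP to date €2,481.60.
Bill 3, €13,272: deductible already satisfied, so patient's share is 20% × €13,272 = €2,654.40. Cost to patient: €2,654.40. OOP to date €5,136.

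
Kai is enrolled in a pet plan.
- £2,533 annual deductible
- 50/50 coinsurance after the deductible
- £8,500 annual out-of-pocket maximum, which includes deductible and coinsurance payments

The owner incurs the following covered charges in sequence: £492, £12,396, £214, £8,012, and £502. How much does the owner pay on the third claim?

£107

#1 (£492): fully absorbed by the deductible. Owner owes £492 (running OOP £492).
#2 (£12,396): £2,041 to deductible, leaving £10,355; owner's 50% is £5,177.50. Owner pays £7,218.50; OOP now £7,710.50.
#3 (£214): deductible met; 50% of £214 = £107. Cost to owner: £107. OOP to date £7,817.50.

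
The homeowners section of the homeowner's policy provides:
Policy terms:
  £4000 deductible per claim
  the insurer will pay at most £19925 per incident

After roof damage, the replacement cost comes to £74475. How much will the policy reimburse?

Subtract the deductible: £74475 − £4000 = £70475.
Since £70475 > £19925, the payout is capped at £19925.

£19925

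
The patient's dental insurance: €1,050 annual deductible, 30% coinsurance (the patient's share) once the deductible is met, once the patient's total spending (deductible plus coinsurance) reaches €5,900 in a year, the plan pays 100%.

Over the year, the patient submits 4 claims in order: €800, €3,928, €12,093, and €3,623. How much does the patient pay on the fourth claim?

€118.70

Claim 1 — €800: entire amount goes to the deductible. Patient pays €800; OOP now €800.
Claim 2 — €3,928: deductible takes €250, €3,678 remains; patient's 30% is €1,103.40. Cost to patient: €1,353.40. OOP to date €2,153.40.
Claim 3 — €12,093: 30% coinsurance on €12,093 = €3,627.90. Cost to patient: €3,627.90. OOP to date €5,781.30.
Claim 4 — €3,623: deductible met; 30% of €3,623 = €1,086.90. That would push OOP to €6,868.20, over the €5,900 cap, so patient pays €5,900 − €5,781.30 = €118.70.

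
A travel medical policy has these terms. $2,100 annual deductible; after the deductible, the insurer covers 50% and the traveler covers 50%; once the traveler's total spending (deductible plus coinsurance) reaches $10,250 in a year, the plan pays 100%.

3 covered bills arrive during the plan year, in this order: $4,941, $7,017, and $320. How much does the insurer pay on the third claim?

$160

Bill 1, $4,941: $2,100 finishes the deductible; $2,841 goes to coinsurance; 50% of $2,841 = $1,420.50. Traveler pays $3,520.50; OOP now $3,520.50. Plan pays $4,941 − $3,520.50 = $1,420.50.
Bill 2, $7,017: deductible met; 50% of $7,017 = $3,508.50. Cost to traveler: $3,508.50. OOP to date $7,029. Plan pays $7,017 − $3,508.50 = $3,508.50.
Bill 3, $320: deductible met; 50% of $320 = $160. Traveler owes $160 (running OOP $7,189). Insurer: $320 − $160 = $160.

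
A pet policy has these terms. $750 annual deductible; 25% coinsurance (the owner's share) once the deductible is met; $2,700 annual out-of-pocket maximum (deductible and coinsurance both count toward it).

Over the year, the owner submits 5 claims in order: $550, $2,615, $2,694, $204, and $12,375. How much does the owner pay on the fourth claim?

Claim 1 ($550): entire amount goes to the deductible. Cost to owner: $550. OOP to date $550.
Claim 2 ($2,615): $200 to deductible, leaving $2,415; 25% of $2,415 = $603.75. Cost to owner: $803.75. OOP to date $1,353.75.
Claim 3 ($2,694): 25% coinsurance on $2,694 = $673.50. Owner owes $673.50 (running OOP $2,027.25).
Claim 4 ($204): 25% coinsurance on $204 = $51. Cost to owner: $51. OOP to date $2,078.25.

$51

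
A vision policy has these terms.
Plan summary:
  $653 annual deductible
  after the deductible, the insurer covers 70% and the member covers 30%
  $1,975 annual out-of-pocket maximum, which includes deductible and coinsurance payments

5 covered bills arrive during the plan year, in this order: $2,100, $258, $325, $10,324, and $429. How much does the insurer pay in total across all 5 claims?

#1 ($2,100): deductible takes $653, $1,447 remains; coinsurance $1,447 × 30% = $434.10. Cost to member: $1,087.10. OOP to date $1,087.10. Insurer: $2,100 − $1,087.10 = $1,012.90.
#2 ($258): deductible already satisfied, so member's share is 30% × $258 = $77.40. Member owes $77.40 (running OOP $1,164.50). Plan pays $258 − $77.40 = $180.60.
#3 ($325): deductible met; 30% of $325 = $97.50. Member pays $97.50; OOP now $1,262. Plan pays $325 − $97.50 = $227.50.
#4 ($10,324): 30% coinsurance on $10,324 = $3,097.20. OOP would hit $4,359.20 > $1,975, so the cap limits the member to $1,975 − $1,262 = $713. Insurer: $10,324 − $713 = $9,611.
#5 ($429): deductible met; 30% of $429 = $128.70. OOP would hit $2,103.70 > $1,975, so the cap limits the member to $1,975 − $1,975 = $0. Insurer: $429 − $0 = $429.
Insurer total = bills − member's total = $13,436 − $1,975 = $11,461.

$11,461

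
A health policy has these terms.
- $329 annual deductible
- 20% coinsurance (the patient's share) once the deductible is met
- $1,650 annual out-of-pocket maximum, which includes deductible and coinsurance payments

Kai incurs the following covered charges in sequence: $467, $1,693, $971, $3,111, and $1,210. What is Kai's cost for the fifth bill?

$138.40

Bill 1, $467: deductible takes $329, $138 remains; patient's 20% is $27.60. Patient pays $356.60; OOP now $356.60.
Bill 2, $1,693: 20% coinsurance on $1,693 = $338.60. Cost to patient: $338.60. OOP to date $695.20.
Bill 3, $971: 20% coinsurance on $971 = $194.20. Cost to patient: $194.20. OOP to date $889.40.
Bill 4, $3,111: deductible already satisfied, so patient's share is 20% × $3,111 = $622.20. Cost to patient: $622.20. OOP to date $1,511.60.
Bill 5, $1,210: 20% coinsurance on $1,210 = $242. Adding that to $1,511.60 gives $1,753.60, past the $1,650 cap; patient pays only $1,650 − $1,511.60 = $138.40.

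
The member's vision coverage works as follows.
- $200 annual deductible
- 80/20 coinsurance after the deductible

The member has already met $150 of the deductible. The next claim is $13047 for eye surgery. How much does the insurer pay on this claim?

Remaining deductible: $200 − $150 = $50.
After the $50 deductible portion, $13047 − $50 = $12997 is subject to coinsurance.
20% of $12997 = $2599.40 falls to the member.
That puts the member's cost at $50 + $2599.40 = $2649.40.
Insurer pays the balance: $13047 − $2649.40 = $10397.60.

$10397.60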